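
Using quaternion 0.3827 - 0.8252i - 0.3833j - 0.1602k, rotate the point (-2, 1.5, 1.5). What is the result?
(-0.22, -0.508, -2.862)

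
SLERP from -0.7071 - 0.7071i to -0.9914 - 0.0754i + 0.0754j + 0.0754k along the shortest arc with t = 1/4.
-0.82 - 0.5716i + 0.0205j + 0.0205k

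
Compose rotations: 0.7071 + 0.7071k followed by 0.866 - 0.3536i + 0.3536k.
0.3623 - 0.25i + 0.25j + 0.8624k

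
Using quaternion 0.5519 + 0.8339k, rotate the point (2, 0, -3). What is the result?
(-0.782, 1.841, -3)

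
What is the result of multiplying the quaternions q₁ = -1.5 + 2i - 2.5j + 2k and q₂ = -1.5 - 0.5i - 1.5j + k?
-2.5 - 1.75i + 3j - 8.75k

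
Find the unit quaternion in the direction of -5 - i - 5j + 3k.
-0.6455 - 0.1291i - 0.6455j + 0.3873k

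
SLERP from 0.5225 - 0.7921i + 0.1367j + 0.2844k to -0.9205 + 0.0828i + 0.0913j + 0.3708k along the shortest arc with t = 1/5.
0.6817 - 0.7085i + 0.0961j + 0.1552k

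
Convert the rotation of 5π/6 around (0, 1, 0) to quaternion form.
0.2588 + 0.9659j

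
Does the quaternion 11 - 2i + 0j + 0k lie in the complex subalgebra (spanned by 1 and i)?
Yes. The quaternion 11 - 2i has j- and k-coefficients y = z = 0, so it lies in the complex subalgebra spanned by 1 and i.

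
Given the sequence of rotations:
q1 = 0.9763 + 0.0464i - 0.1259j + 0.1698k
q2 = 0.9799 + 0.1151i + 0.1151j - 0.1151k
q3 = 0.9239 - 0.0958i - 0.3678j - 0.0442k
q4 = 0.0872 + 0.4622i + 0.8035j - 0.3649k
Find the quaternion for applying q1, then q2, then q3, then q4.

q2 · q1 = 0.9854 + 0.1629i - 0.0359j + 0.0342k
q3 · q2 · q1 = 0.9143 + 0.0419i - 0.3995j + 0.0514k
q4 · q3 · q2 · q1 = 0.4001 + 0.3218i + 0.6608j - 0.5475k
0.4001 + 0.3218i + 0.6608j - 0.5475k


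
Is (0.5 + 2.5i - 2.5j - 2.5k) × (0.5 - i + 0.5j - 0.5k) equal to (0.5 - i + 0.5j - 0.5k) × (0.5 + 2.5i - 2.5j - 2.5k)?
No: pq = 2.75 + 3.25i + 2.75j - 2.75k ≠ 2.75 - 1.75i - 4.75j - 0.25k = qp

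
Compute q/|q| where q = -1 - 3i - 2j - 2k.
-0.2357 - 0.7071i - 0.4714j - 0.4714k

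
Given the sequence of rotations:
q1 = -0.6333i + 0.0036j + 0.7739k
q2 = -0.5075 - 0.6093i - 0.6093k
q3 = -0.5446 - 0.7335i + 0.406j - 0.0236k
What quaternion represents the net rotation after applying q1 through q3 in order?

q2 · q1 = 0.0857 + 0.3236i + 0.8556j - 0.3949k
q3 · q2 · q1 = -0.166 - 0.3792i - 0.7285j - 0.5459k
-0.166 - 0.3792i - 0.7285j - 0.5459k


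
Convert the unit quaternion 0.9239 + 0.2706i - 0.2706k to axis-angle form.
axis = (√2/2, 0, -√2/2), θ = π/4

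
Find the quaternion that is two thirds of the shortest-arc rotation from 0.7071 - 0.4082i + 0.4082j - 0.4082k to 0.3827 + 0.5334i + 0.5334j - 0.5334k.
0.5654 + 0.2351i + 0.559j - 0.559k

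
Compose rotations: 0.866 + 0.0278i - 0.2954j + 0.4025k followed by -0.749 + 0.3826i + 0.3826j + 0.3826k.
-0.7002 + 0.5775i + 0.4092j - 0.0938k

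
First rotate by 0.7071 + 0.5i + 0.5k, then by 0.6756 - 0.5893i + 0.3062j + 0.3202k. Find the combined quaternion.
0.6123 + 0.0742i + 0.6713j + 0.4111k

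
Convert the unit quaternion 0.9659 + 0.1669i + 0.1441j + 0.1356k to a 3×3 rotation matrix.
[[0.9217, -0.2139, 0.3236], [0.3101, 0.9075, -0.2833], [-0.2331, 0.3615, 0.9028]]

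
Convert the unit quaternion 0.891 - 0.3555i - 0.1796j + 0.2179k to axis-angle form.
axis = (-0.783, -0.3956, 0.48), θ = 54°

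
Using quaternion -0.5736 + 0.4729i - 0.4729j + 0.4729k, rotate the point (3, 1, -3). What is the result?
(-2.558, -3.15, -1.592)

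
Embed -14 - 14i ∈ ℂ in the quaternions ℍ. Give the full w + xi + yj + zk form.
-14 - 14i + 0j + 0k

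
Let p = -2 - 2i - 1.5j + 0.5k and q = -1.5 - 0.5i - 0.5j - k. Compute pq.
1.75 + 5.75i + j + 1.5k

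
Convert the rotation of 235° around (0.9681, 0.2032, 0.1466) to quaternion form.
-0.4617 + 0.8587i + 0.1802j + 0.13k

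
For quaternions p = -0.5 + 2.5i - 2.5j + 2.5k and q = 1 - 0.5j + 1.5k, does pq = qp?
No: pq = -5.5 - 6j + 0.5k ≠ -5.5 + 5i + 1.5j + 3k = qp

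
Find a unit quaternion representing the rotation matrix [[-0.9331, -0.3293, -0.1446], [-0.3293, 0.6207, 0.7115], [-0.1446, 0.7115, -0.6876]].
-0.1829i + 0.9002j + 0.3952k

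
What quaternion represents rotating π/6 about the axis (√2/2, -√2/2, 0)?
0.9659 + 0.183i - 0.183j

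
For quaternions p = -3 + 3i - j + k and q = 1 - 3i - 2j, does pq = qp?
No: pq = 4 + 14i + 2j - 8k ≠ 4 + 10i + 8j + 10k = qp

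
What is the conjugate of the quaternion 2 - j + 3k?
2 + j - 3k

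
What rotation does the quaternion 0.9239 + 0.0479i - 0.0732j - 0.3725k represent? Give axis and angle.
axis = (0.1252, -0.1913, -0.9735), θ = π/4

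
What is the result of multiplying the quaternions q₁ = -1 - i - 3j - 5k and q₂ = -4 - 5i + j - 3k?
-13 + 23i + 33j + 7k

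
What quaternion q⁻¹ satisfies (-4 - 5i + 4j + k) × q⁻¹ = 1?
-0.069 + 0.0862i - 0.069j - 0.0172k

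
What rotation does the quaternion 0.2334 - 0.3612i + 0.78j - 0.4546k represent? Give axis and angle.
axis = (-0.3715, 0.8022, -0.4675), θ = 153°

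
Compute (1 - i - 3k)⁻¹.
0.0909 + 0.0909i + 0.2727k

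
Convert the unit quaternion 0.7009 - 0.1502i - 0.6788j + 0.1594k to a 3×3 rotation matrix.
[[0.0276, -0.0195, -0.9994], [0.4274, 0.9041, -0.0059], [0.9037, -0.427, 0.0333]]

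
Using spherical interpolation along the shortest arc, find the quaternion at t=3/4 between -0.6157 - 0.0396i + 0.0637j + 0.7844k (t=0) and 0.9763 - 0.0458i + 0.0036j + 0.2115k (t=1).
-0.9973 + 0.0257i + 0.0166j + 0.066k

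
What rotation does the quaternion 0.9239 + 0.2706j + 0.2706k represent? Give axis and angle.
axis = (0, √2/2, √2/2), θ = π/4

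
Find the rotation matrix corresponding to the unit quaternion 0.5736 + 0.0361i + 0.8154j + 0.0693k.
[[-0.3394, -0.0206, 0.9404], [0.1384, 0.9878, 0.0716], [-0.9304, 0.1544, -0.3324]]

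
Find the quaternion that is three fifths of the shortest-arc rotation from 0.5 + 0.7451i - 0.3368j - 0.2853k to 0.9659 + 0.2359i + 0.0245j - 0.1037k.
0.8449 + 0.481i - 0.1327j - 0.1928k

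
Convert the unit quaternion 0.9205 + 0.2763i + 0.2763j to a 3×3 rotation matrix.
[[0.8473, 0.1527, 0.5087], [0.1527, 0.8473, -0.5087], [-0.5087, 0.5087, 0.6946]]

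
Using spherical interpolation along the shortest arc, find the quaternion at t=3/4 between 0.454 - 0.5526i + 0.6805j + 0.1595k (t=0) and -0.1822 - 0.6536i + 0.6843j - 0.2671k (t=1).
-0.0178 - 0.6668i + 0.7263j - 0.166k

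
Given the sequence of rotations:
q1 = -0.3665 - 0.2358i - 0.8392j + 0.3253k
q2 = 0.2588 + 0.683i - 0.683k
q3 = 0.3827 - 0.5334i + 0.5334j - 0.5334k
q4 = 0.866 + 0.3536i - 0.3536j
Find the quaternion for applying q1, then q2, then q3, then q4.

q2 · q1 = 0.2884 - 0.8845i - 0.2783j - 0.2387k
q3 · q2 · q1 = -0.3403 - 0.7681i + 0.3918j + 0.3751k
q4 · q3 · q2 · q1 = 0.1154 - 0.9181i + 0.327j + 0.1918k
0.1154 - 0.9181i + 0.327j + 0.1918k


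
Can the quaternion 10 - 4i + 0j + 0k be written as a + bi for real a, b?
Yes. The quaternion 10 - 4i has j- and k-coefficients y = z = 0, so it lies in the complex subalgebra spanned by 1 and i.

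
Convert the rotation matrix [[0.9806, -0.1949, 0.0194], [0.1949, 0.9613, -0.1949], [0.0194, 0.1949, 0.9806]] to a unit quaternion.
0.9903 + 0.0984i + 0.0984k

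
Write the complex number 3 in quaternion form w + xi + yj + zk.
3 + 0i + 0j + 0k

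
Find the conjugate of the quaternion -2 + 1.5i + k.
-2 - 1.5i - k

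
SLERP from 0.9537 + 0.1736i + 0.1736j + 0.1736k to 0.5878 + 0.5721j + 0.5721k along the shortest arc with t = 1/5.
0.9146 + 0.1433i + 0.2674j + 0.2674k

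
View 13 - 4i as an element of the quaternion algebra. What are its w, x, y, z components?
13 - 4i + 0j + 0k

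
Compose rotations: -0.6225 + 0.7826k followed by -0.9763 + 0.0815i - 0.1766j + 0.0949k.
0.5335 - 0.1889i + 0.0462j - 0.8231k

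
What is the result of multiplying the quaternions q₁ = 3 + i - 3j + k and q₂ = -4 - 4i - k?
-7 - 13i + 9j - 19k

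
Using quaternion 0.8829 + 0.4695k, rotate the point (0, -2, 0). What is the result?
(1.658, -1.118, 0)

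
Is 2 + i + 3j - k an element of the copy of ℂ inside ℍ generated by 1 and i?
No. The quaternion 2 + i + 3j - k has j-coefficient y = 3 and k-coefficient z = -1, not both zero, so it does not lie in the complex subalgebra spanned by 1 and i.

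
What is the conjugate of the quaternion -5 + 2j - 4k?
-5 - 2j + 4k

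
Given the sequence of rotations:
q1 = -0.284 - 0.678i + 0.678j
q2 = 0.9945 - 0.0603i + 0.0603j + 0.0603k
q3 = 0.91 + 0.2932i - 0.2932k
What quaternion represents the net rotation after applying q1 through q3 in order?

q2 · q1 = -0.3642 - 0.698i + 0.6163j - 0.0171k
q3 · q2 · q1 = -0.1318 - 0.5613i + 0.7705j + 0.2719k
-0.1318 - 0.5613i + 0.7705j + 0.2719k


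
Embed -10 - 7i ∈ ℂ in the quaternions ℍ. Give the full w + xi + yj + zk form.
-10 - 7i + 0j + 0k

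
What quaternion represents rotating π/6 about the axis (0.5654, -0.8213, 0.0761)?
0.9659 + 0.1463i - 0.2126j + 0.0197k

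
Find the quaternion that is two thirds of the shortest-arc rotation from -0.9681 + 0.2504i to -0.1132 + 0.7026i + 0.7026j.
-0.5075 + 0.661i + 0.5528j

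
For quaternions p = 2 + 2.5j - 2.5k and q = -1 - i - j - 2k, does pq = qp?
No: pq = -4.5 - 9.5i - 2j + k ≠ -4.5 + 5.5i - 7j - 4k = qp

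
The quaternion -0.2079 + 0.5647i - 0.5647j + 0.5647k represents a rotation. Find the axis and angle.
axis = (√3/3, -√3/3, √3/3), θ = 204°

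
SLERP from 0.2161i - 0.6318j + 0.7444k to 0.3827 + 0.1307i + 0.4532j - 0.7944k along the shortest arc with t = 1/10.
-0.0403 + 0.1827i - 0.622j + 0.7603k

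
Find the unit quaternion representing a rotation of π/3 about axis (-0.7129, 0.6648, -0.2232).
0.866 - 0.3564i + 0.3324j - 0.1116k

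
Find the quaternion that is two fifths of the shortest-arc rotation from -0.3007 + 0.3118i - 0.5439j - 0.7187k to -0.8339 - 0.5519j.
-0.5856 + 0.2086i - 0.6183j - 0.4808k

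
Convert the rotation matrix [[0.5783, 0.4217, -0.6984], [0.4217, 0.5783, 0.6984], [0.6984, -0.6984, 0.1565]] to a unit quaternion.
0.7604 - 0.4592i - 0.4592j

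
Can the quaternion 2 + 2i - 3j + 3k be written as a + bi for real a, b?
No. The quaternion 2 + 2i - 3j + 3k has j-coefficient y = -3 and k-coefficient z = 3, not both zero, so it does not lie in the complex subalgebra spanned by 1 and i.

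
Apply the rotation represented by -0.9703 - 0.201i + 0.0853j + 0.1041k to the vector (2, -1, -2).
(2.175, -0.626, -1.97)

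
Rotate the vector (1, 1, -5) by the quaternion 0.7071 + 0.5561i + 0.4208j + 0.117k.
(-2.705, 4.427, 0.283)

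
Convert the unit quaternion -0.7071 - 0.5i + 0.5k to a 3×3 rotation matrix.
[[0.5, 0.7071, -0.5], [-0.7071, 0, -0.7071], [-0.5, 0.7071, 0.5]]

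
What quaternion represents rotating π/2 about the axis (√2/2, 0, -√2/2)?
0.7071 + 0.5i - 0.5k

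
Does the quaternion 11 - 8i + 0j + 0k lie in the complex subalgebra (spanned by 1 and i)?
Yes. The quaternion 11 - 8i has j- and k-coefficients y = z = 0, so it lies in the complex subalgebra spanned by 1 and i.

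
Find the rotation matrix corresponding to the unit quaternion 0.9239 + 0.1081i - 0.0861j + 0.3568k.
[[0.7306, -0.6779, -0.082], [0.6407, 0.722, -0.2612], [0.2362, 0.1383, 0.9618]]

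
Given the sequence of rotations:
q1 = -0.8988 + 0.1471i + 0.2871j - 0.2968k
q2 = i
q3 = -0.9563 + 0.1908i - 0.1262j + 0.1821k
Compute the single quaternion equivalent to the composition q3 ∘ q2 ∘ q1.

q2 · q1 = -0.1471 - 0.8988i + 0.2968j + 0.2871k
q3 · q2 · q1 = 0.2973 + 0.7412i - 0.4837j - 0.3581k
0.2973 + 0.7412i - 0.4837j - 0.3581k


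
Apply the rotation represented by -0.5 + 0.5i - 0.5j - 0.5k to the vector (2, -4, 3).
(4, 3, -2)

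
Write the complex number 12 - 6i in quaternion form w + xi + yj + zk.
12 - 6i + 0j + 0k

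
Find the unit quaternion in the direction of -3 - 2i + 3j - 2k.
-0.5883 - 0.3922i + 0.5883j - 0.3922k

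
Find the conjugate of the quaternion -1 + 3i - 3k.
-1 - 3i + 3k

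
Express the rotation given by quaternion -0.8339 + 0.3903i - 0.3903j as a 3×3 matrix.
[[0.6953, -0.3047, 0.6509], [-0.3047, 0.6953, 0.6509], [-0.6509, -0.6509, 0.3907]]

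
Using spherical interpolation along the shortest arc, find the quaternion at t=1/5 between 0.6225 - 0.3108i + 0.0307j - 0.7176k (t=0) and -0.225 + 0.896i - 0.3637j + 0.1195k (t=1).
0.5865 - 0.4797i + 0.113j - 0.6427k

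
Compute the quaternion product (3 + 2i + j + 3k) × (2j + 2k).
-8 - 4i + 2j + 10k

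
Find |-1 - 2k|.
√5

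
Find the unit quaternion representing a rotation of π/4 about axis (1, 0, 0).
0.9239 + 0.3827i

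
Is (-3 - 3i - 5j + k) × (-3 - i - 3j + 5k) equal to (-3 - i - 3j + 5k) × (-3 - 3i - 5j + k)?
No: pq = -14 - 10i + 38j - 14k ≠ -14 + 34i + 10j - 22k = qp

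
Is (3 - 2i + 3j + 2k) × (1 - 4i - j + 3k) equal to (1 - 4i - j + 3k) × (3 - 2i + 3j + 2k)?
No: pq = -8 - 3i - 2j + 25k ≠ -8 - 25i + 2j - 3k = qp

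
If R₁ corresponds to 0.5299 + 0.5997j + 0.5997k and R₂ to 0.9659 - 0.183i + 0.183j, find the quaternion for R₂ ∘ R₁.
0.4021 + 0.0128i + 0.786j + 0.4695k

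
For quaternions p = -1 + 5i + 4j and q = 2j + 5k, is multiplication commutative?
No: pq = -8 + 20i - 27j + 5k ≠ -8 - 20i + 23j - 15k = qp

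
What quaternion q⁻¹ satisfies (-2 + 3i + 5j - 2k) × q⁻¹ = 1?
-0.0476 - 0.0714i - 0.119j + 0.0476k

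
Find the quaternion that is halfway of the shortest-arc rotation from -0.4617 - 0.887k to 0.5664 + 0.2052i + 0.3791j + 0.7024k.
-0.5296 - 0.1057i - 0.1953j - 0.8187k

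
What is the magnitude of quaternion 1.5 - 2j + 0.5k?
2.55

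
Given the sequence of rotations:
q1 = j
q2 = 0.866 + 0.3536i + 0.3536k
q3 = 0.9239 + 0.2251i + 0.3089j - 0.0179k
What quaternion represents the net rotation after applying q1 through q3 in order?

q2 · q1 = -0.3536i + 0.866j + 0.3536k
q3 · q2 · q1 = -0.1816 - 0.202i + 0.7268j + 0.6309k
-0.1816 - 0.202i + 0.7268j + 0.6309k


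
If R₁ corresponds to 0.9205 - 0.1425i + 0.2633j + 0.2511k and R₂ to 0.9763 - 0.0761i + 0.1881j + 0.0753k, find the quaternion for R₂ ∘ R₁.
0.8194 - 0.1818i + 0.4386j + 0.3212k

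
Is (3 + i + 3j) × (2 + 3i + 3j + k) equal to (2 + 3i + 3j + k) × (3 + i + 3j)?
No: pq = -6 + 14i + 14j - 3k ≠ -6 + 8i + 16j + 9k = qp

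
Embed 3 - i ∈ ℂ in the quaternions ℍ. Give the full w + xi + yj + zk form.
3 - i + 0j + 0k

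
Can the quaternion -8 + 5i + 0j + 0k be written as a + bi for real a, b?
Yes. The quaternion -8 + 5i has j- and k-coefficients y = z = 0, so it lies in the complex subalgebra spanned by 1 and i.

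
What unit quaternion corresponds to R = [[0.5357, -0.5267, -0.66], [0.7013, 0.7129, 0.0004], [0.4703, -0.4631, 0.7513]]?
0.866 - 0.1338i - 0.3263j + 0.3545k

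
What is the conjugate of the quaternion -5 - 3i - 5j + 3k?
-5 + 3i + 5j - 3k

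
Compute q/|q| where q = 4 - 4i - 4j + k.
0.5714 - 0.5714i - 0.5714j + 0.1429k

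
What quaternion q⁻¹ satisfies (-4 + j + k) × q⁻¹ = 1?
-0.2222 - 0.0556j - 0.0556k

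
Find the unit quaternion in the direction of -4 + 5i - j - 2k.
-0.5898 + 0.7372i - 0.1474j - 0.2949k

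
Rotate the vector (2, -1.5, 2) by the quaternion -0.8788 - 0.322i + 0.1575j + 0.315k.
(-0.134, -3.135, 0.636)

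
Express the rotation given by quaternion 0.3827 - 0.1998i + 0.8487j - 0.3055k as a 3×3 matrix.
[[-0.6272, -0.1053, 0.7717], [-0.573, 0.7335, -0.3656], [-0.5275, -0.6715, -0.5204]]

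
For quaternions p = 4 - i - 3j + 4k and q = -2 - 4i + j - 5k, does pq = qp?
No: pq = 11 - 3i - 11j - 41k ≠ 11 - 25i + 31j - 15k = qp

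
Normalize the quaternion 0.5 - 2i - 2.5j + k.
0.1474 - 0.5898i - 0.7372j + 0.2949k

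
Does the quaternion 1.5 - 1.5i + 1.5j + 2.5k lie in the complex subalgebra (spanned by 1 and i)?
No. The quaternion 1.5 - 1.5i + 1.5j + 2.5k has j-coefficient y = 1.5 and k-coefficient z = 2.5, not both zero, so it does not lie in the complex subalgebra spanned by 1 and i.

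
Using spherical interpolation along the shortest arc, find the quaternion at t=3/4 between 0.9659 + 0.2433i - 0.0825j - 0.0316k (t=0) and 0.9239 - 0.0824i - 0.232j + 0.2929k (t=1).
0.9561 + 0.0003i - 0.1985j + 0.2154k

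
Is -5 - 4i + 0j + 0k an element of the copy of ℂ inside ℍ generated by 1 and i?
Yes. The quaternion -5 - 4i has j- and k-coefficients y = z = 0, so it lies in the complex subalgebra spanned by 1 and i.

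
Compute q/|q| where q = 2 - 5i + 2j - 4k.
0.2857 - 0.7143i + 0.2857j - 0.5714k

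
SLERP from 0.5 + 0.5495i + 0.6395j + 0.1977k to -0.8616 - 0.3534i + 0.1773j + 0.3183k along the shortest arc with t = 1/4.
0.6756 + 0.5613i + 0.4735j + 0.0659k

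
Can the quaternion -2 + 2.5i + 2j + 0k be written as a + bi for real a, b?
No. The quaternion -2 + 2.5i + 2j has j-coefficient y = 2 and k-coefficient z = 0, not both zero, so it does not lie in the complex subalgebra spanned by 1 and i.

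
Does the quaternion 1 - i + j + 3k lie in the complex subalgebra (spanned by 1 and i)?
No. The quaternion 1 - i + j + 3k has j-coefficient y = 1 and k-coefficient z = 3, not both zero, so it does not lie in the complex subalgebra spanned by 1 and i.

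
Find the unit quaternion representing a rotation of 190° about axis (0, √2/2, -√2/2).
-0.0872 + 0.7044j - 0.7044k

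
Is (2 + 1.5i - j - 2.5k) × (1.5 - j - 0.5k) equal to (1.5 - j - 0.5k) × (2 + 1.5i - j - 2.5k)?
No: pq = 0.75 + 0.25i - 2.75j - 6.25k ≠ 0.75 + 4.25i - 4.25j - 3.25k = qp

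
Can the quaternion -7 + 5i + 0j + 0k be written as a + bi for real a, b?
Yes. The quaternion -7 + 5i has j- and k-coefficients y = z = 0, so it lies in the complex subalgebra spanned by 1 and i.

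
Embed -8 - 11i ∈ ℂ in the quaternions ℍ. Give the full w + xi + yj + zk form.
-8 - 11i + 0j + 0k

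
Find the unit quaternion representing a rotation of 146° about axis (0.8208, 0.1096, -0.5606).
0.2924 + 0.7849i + 0.1048j - 0.5361k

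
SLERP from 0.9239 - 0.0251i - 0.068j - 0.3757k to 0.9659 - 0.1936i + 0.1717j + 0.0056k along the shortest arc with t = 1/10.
0.9384 - 0.0429i - 0.0438j - 0.3401k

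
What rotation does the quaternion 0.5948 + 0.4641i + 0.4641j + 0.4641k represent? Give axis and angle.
axis = (√3/3, √3/3, √3/3), θ = 107°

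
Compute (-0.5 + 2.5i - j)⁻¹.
-0.0667 - 0.3333i + 0.1333j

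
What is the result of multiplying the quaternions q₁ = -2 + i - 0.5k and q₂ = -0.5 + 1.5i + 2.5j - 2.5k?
-1.75 - 2.25i - 3.25j + 7.75k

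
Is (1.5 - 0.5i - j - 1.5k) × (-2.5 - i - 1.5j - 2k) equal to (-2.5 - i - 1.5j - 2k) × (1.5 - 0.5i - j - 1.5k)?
No: pq = -8.75 - 0.5i + 0.75j + 0.5k ≠ -8.75 - 0.25j + k = qp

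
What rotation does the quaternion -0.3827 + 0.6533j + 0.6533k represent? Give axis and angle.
axis = (0, √2/2, √2/2), θ = 5π/4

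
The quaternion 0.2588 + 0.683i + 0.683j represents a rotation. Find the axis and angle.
axis = (√2/2, √2/2, 0), θ = 5π/6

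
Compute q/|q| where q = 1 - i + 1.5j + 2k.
0.3482 - 0.3482i + 0.5222j + 0.6963k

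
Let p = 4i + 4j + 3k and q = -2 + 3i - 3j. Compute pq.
i + j - 30k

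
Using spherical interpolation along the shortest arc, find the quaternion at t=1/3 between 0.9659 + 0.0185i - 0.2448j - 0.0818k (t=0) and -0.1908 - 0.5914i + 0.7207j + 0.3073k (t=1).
0.815 + 0.2576i - 0.4834j - 0.1889k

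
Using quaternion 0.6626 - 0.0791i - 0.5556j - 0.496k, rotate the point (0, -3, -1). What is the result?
(-1.578, -2.142, -1.709)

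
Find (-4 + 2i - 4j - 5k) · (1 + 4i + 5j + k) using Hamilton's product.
13 + 7i - 46j + 17k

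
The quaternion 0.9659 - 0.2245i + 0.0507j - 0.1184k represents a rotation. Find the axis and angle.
axis = (-0.8674, 0.1959, -0.4575), θ = π/6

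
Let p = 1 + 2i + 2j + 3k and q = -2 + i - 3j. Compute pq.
2 + 6i - 4j - 14k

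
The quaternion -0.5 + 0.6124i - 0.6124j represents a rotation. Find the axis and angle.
axis = (√2/2, -√2/2, 0), θ = 4π/3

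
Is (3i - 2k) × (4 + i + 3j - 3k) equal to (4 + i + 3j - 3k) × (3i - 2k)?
No: pq = -9 + 18i + 7j + k ≠ -9 + 6i - 7j - 17k = qp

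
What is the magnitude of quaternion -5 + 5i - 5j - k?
√76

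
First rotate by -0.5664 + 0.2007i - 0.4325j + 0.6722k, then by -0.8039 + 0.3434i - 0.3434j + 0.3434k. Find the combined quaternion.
0.0071 - 0.4382i + 0.3803j - 0.8145k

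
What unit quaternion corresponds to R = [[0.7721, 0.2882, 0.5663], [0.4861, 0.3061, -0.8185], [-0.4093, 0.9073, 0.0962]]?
0.7373 + 0.5852i + 0.3308j + 0.0671k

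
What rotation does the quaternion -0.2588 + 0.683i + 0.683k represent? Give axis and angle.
axis = (√2/2, 0, √2/2), θ = 7π/6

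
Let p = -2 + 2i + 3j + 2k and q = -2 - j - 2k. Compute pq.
11 - 8i - 2k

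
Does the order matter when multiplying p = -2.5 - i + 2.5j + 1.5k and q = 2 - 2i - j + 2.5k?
Yes: pq = -8.25 + 10.75i + 7j + 2.75k ≠ -8.25 - 4.75i + 8j - 9.25k = qp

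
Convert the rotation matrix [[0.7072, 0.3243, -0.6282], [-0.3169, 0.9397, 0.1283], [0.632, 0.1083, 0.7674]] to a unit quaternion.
0.9239 - 0.0054i - 0.341j - 0.1735k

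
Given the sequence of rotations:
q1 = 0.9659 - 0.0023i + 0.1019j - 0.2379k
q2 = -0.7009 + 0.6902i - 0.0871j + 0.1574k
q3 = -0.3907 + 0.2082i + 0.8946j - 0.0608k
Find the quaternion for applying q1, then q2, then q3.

q2 · q1 = -0.6291 + 0.673i + 0.0083j + 0.3889k
q3 · q2 · q1 = 0.1219 - 0.0455i - 0.6879j - 0.714k
0.1219 - 0.0455i - 0.6879j - 0.714k


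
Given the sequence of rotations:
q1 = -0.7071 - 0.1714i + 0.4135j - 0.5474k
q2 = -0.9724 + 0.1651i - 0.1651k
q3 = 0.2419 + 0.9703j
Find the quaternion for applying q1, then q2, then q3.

q2 · q1 = 0.6255 + 0.1182i - 0.2834j + 0.7173k
q3 · q2 · q1 = 0.4263 + 0.7246i + 0.5384j + 0.0588k
0.4263 + 0.7246i + 0.5384j + 0.0588k


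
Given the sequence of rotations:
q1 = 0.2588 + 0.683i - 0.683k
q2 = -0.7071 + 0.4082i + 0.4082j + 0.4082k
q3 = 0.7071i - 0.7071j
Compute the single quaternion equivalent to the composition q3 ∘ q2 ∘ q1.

q2 · q1 = -0.183 - 0.6561i + 0.6632j + 0.3098k
q3 · q2 · q1 = 0.9329 - 0.3485i - 0.0897j + 0.005k
0.9329 - 0.3485i - 0.0897j + 0.005k


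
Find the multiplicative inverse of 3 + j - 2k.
0.2143 - 0.0714j + 0.1429k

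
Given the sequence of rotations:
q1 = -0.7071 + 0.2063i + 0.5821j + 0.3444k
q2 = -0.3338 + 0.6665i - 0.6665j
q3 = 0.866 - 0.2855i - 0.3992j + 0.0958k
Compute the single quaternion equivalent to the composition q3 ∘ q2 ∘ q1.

q2 · q1 = 0.4865 - 0.7697i + 0.0474j + 0.4105k
q3 · q2 · q1 = 0.1812 - 0.9739i - 0.1097j + 0.0813k
0.1812 - 0.9739i - 0.1097j + 0.0813k


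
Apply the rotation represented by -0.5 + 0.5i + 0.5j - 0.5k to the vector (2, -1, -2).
(2, 2, 1)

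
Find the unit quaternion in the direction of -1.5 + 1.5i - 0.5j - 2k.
-0.5071 + 0.5071i - 0.169j - 0.6761k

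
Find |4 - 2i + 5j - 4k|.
√61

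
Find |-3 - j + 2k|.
√14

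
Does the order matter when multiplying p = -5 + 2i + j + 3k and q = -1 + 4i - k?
Yes: pq = -23i + 13j - 2k ≠ -21i - 15j + 6k = qp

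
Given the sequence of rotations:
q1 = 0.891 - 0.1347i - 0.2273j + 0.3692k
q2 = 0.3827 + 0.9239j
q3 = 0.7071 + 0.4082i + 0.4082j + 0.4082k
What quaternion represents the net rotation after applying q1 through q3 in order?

q2 · q1 = 0.551 + 0.2896i + 0.7362j + 0.2657k
q3 · q2 · q1 = -0.1376 + 0.2376i + 0.7552j + 0.5951k
-0.1376 + 0.2376i + 0.7552j + 0.5951k


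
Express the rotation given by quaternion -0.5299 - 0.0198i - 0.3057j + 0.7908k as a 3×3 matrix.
[[-0.4376, 0.8502, 0.2927], [-0.826, -0.2515, -0.5045], [-0.3553, -0.4625, 0.8123]]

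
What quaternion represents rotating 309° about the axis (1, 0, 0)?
-0.9026 + 0.4305i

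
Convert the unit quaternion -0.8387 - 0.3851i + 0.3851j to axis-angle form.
axis = (-√2/2, √2/2, 0), θ = 294°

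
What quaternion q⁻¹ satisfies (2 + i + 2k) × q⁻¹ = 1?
0.2222 - 0.1111i - 0.2222k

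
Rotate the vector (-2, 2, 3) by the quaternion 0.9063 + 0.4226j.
(1.012, 2, 3.46)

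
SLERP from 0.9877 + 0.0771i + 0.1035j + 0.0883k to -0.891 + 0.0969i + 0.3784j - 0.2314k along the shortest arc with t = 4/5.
0.9333 - 0.0628i - 0.2866j + 0.2071k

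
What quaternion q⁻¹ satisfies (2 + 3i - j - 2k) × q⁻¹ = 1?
0.1111 - 0.1667i + 0.0556j + 0.1111k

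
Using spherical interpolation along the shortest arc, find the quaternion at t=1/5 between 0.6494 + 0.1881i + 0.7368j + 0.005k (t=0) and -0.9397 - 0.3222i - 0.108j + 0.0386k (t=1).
0.7412 + 0.2256i + 0.6323j - 0.0043k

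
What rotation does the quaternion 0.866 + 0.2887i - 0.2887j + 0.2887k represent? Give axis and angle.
axis = (√3/3, -√3/3, √3/3), θ = π/3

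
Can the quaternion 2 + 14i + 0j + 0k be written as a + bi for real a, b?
Yes. The quaternion 2 + 14i has j- and k-coefficients y = z = 0, so it lies in the complex subalgebra spanned by 1 and i.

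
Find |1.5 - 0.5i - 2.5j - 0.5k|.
3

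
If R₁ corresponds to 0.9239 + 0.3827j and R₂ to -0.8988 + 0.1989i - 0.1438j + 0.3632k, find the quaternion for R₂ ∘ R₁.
-0.7754 + 0.0448i - 0.4768j + 0.4117k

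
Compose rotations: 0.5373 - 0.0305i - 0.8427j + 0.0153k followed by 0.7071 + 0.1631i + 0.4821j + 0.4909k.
0.7837 + 0.4871i - 0.3543j + 0.1518k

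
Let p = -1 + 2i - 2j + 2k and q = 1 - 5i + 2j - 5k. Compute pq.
23 + 13i - 4j + k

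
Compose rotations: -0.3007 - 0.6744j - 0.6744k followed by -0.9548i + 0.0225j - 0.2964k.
-0.1847 + 0.072i - 0.6507j + 0.733k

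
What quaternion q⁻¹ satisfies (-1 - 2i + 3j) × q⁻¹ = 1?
-0.0714 + 0.1429i - 0.2143j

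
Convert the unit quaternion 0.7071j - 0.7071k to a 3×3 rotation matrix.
[[-1, 0, 0], [0, 0, -1], [0, -1, 0]]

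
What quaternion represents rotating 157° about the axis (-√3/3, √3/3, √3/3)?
0.1994 - 0.5658i + 0.5658j + 0.5658k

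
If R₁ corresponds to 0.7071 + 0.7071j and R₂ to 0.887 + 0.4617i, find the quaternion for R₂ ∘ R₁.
0.6272 + 0.3265i + 0.6272j + 0.3265k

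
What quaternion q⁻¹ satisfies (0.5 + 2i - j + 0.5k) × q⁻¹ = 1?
0.0909 - 0.3636i + 0.1818j - 0.0909k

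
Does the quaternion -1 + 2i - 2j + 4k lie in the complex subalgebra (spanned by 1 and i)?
No. The quaternion -1 + 2i - 2j + 4k has j-coefficient y = -2 and k-coefficient z = 4, not both zero, so it does not lie in the complex subalgebra spanned by 1 and i.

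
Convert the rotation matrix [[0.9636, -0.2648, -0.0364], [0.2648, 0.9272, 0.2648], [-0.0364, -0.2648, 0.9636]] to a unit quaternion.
0.9816 - 0.1349i + 0.1349k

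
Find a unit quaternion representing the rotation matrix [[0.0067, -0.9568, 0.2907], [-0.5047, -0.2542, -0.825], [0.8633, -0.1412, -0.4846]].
0.2588 + 0.6606i - 0.5531j + 0.4367k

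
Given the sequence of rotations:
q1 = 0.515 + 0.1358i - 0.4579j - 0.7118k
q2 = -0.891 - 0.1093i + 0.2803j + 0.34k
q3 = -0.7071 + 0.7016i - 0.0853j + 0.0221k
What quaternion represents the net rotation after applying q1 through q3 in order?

q2 · q1 = -0.0737 - 0.2211i + 0.5207j + 0.8213k
q3 · q2 · q1 = 0.2335 + 0.0231i - 0.943j - 0.2359k
0.2335 + 0.0231i - 0.943j - 0.2359k


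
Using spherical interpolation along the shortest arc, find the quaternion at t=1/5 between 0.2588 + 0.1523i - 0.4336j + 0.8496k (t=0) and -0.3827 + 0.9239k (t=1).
0.1304 + 0.127i - 0.3615j + 0.9144k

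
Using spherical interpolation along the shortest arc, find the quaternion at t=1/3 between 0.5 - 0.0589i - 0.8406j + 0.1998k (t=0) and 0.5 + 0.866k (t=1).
0.5822 - 0.0446i - 0.6364j + 0.504k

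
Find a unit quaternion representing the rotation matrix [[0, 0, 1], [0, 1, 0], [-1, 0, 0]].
0.7071 + 0.7071j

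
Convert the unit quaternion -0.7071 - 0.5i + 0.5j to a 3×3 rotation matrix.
[[0.5, -0.5, -0.7071], [-0.5, 0.5, -0.7071], [0.7071, 0.7071, 0]]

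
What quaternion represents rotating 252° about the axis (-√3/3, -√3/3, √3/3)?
-0.5878 - 0.4671i - 0.4671j + 0.4671k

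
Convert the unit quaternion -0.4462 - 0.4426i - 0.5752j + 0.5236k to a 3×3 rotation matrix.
[[-0.21, 0.9764, 0.0498], [0.0419, 0.0599, -0.9973], [-0.9768, -0.2074, -0.0535]]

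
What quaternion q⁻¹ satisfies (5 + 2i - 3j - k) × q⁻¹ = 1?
0.1282 - 0.0513i + 0.0769j + 0.0256k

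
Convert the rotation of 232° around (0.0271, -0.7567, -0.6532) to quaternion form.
-0.4384 + 0.0244i - 0.6801j - 0.5871k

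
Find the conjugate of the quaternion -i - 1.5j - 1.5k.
i + 1.5j + 1.5k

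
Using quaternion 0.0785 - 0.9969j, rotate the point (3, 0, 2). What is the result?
(-3.276, 0, -1.506)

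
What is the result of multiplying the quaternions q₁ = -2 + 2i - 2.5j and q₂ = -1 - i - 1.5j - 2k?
0.25 + 5i + 9.5j - 1.5k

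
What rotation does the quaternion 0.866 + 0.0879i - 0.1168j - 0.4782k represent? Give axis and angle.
axis = (0.1758, -0.2336, -0.9563), θ = π/3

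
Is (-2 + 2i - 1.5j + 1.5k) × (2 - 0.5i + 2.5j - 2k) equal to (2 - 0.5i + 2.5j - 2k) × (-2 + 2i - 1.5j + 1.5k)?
No: pq = 3.75 + 4.25i - 4.75j + 11.25k ≠ 3.75 + 5.75i - 11.25j + 2.75k = qp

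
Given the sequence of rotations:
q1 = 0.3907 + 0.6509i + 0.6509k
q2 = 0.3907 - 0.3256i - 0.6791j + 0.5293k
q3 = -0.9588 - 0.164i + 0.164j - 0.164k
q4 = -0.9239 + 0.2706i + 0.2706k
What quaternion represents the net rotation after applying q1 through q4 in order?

q2 · q1 = 0.0201 - 0.3149i + 0.2911j + 0.9031k
q3 · q2 · q1 = 0.0295 + 0.4945i - 0.0761j - 0.8653k
q4 · q3 · q2 · q1 = 0.0731 - 0.4283i + 0.4383j + 0.7868k
0.0731 - 0.4283i + 0.4383j + 0.7868k


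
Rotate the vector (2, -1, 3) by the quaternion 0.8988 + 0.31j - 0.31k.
(2.346, -2.499, 1.501)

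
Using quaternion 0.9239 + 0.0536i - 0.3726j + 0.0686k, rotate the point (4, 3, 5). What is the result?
(-1.054, 2.551, 6.51)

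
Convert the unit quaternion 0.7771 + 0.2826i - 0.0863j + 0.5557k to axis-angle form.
axis = (0.449, -0.1371, 0.8829), θ = 78°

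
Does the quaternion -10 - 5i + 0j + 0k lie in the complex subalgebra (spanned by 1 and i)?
Yes. The quaternion -10 - 5i has j- and k-coefficients y = z = 0, so it lies in the complex subalgebra spanned by 1 and i.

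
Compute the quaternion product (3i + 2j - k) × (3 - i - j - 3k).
2 + 2i + 16j - 4k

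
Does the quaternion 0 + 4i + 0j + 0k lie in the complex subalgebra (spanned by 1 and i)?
Yes. The quaternion 4i has j- and k-coefficients y = z = 0, so it lies in the complex subalgebra spanned by 1 and i.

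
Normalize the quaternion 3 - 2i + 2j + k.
0.7071 - 0.4714i + 0.4714j + 0.2357k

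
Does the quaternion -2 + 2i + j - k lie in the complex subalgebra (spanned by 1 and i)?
No. The quaternion -2 + 2i + j - k has j-coefficient y = 1 and k-coefficient z = -1, not both zero, so it does not lie in the complex subalgebra spanned by 1 and i.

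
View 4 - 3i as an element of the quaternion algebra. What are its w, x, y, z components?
4 - 3i + 0j + 0k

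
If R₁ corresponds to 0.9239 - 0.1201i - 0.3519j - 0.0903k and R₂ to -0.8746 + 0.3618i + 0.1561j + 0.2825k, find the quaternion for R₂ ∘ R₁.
-0.6841 + 0.5246i + 0.4507j + 0.2314k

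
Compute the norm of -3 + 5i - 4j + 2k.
√54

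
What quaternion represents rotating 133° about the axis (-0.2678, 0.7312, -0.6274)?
0.3987 - 0.2456i + 0.6706j - 0.5754k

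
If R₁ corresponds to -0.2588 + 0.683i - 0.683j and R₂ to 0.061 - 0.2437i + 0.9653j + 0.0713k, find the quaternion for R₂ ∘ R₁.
0.81 + 0.1534i - 0.2428j - 0.5113k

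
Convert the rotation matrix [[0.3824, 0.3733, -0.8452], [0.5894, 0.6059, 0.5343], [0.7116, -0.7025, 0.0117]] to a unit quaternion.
0.7071 - 0.4373i - 0.5504j + 0.0764k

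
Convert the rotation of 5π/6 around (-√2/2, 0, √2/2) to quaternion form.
0.2588 - 0.683i + 0.683k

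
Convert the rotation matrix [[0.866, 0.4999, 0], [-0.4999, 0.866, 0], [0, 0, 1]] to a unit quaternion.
0.9659 - 0.2588k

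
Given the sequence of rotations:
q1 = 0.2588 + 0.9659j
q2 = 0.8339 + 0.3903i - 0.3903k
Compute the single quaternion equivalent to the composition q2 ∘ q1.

q2 · q1 = 0.2158 + 0.478i + 0.8055j + 0.276k
0.2158 + 0.478i + 0.8055j + 0.276k


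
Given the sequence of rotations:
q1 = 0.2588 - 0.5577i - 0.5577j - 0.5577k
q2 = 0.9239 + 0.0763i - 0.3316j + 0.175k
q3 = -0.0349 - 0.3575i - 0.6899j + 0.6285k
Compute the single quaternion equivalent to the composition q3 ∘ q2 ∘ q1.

q2 · q1 = 0.1943 - 0.213i - 0.6561j - 0.6975k
q3 · q2 · q1 = -0.0972 + 0.8315i - 0.4944j + 0.2341k
-0.0972 + 0.8315i - 0.4944j + 0.2341k


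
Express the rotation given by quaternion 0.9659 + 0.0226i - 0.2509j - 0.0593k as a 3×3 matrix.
[[0.8671, 0.1032, -0.4874], [-0.1259, 0.9919, -0.0139], [0.482, 0.0734, 0.8731]]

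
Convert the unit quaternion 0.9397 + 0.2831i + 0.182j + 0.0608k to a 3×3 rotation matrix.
[[0.9264, -0.0112, 0.3765], [0.2173, 0.8323, -0.5099], [-0.3076, 0.5542, 0.7735]]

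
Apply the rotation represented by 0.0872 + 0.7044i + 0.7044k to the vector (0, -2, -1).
(-0.747, 2.092, -0.253)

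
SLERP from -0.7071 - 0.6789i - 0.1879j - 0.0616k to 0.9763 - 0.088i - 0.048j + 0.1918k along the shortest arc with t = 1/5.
-0.8163 - 0.5504i - 0.147j - 0.0954k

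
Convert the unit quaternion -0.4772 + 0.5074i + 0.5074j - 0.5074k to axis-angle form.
axis = (√3/3, √3/3, -√3/3), θ = 237°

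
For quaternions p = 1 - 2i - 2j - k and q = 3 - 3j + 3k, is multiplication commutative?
No: pq = -15i - 3j + 6k ≠ 3i - 15j - 6k = qp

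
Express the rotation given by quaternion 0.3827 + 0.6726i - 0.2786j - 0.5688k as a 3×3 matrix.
[[0.1977, 0.0606, -0.9784], [-0.8101, -0.5518, -0.1979], [-0.5519, 0.8317, -0.06]]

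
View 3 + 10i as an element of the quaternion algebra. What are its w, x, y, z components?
3 + 10i + 0j + 0k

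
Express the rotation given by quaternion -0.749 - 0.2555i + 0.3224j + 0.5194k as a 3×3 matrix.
[[0.2526, 0.6133, -0.7484], [-0.9428, 0.3299, -0.0478], [0.2175, 0.7176, 0.6616]]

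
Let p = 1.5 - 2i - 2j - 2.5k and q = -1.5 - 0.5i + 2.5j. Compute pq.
1.75 + 8.5i + 8j - 2.25k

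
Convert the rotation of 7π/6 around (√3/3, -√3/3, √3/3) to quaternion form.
-0.2588 + 0.5577i - 0.5577j + 0.5577k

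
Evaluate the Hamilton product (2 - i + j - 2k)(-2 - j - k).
-5 - i - 5j + 3k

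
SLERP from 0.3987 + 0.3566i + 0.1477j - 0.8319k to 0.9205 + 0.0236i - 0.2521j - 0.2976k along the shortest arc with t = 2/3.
0.8215 + 0.1535i - 0.1268j - 0.5343k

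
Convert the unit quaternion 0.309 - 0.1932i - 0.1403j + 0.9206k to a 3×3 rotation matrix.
[[-0.7344, -0.5147, -0.4424], [0.6231, -0.7697, -0.1389], [-0.269, -0.3777, 0.886]]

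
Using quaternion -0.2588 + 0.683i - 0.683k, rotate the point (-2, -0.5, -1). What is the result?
(0.976, -0.628, 1.976)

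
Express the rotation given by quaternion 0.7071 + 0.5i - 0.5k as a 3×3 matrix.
[[0.5, 0.7071, -0.5], [-0.7071, 0, -0.7071], [-0.5, 0.7071, 0.5]]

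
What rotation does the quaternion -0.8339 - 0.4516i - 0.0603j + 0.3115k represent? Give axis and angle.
axis = (-0.8182, -0.1093, 0.5644), θ = 293°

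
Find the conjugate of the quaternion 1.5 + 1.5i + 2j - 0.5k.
1.5 - 1.5i - 2j + 0.5k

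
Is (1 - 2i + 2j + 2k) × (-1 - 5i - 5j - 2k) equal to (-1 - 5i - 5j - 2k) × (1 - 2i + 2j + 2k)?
No: pq = 3 + 3i - 21j + 16k ≠ 3 - 9i + 7j - 24k = qp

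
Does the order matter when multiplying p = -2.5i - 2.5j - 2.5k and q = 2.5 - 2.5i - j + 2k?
Yes: pq = -3.75 - 13.75i + 5j - 10k ≠ -3.75 + 1.25i - 17.5j - 2.5k = qp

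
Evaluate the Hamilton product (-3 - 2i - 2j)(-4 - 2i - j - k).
6 + 16i + 9j + k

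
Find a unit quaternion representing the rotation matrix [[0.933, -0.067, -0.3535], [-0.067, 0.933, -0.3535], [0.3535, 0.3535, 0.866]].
0.9659 + 0.183i - 0.183j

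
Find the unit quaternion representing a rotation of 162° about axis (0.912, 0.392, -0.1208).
0.1564 + 0.9008i + 0.3872j - 0.1193k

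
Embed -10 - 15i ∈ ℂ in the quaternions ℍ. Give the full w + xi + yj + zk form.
-10 - 15i + 0j + 0k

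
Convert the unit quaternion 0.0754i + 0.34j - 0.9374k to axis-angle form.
axis = (0.0754, 0.34, -0.9374), θ = π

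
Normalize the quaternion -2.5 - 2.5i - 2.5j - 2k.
-0.5241 - 0.5241i - 0.5241j - 0.4193k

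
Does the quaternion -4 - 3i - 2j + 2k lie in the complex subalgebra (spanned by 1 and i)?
No. The quaternion -4 - 3i - 2j + 2k has j-coefficient y = -2 and k-coefficient z = 2, not both zero, so it does not lie in the complex subalgebra spanned by 1 and i.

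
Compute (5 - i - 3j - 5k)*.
5 + i + 3j + 5k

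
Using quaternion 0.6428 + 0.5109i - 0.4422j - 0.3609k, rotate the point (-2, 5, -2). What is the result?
(1.238, 3.594, 4.307)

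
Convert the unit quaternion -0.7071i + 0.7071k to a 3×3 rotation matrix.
[[0, 0, -1], [0, -1, 0], [-1, 0, 0]]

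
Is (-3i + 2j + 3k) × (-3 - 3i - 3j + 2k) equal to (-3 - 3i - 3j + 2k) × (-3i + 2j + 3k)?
No: pq = -9 + 22i - 9j + 6k ≠ -9 - 4i - 3j - 24k = qp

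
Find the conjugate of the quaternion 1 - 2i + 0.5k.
1 + 2i - 0.5k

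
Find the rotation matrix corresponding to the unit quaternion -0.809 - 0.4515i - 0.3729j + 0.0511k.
[[0.7167, 0.4194, 0.5572], [0.254, 0.5871, -0.7686], [-0.6495, 0.6924, 0.3142]]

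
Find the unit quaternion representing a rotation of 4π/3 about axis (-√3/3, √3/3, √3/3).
-0.5 - 0.5i + 0.5j + 0.5k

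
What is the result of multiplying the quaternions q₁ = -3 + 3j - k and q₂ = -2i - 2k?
-2 + 2j + 12k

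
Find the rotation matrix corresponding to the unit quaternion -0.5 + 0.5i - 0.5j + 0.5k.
[[0, 0, 1], [-1, 0, 0], [0, -1, 0]]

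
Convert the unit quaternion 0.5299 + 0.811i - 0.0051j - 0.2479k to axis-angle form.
axis = (0.9563, -0.006, -0.2923), θ = 116°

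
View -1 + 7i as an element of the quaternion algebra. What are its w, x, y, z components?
-1 + 7i + 0j + 0k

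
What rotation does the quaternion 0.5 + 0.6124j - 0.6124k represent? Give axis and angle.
axis = (0, √2/2, -√2/2), θ = 2π/3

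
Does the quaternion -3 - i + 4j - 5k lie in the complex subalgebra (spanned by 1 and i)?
No. The quaternion -3 - i + 4j - 5k has j-coefficient y = 4 and k-coefficient z = -5, not both zero, so it does not lie in the complex subalgebra spanned by 1 and i.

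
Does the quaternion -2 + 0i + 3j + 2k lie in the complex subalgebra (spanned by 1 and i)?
No. The quaternion -2 + 3j + 2k has j-coefficient y = 3 and k-coefficient z = 2, not both zero, so it does not lie in the complex subalgebra spanned by 1 and i.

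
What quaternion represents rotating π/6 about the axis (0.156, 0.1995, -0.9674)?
0.9659 + 0.0404i + 0.0516j - 0.2504k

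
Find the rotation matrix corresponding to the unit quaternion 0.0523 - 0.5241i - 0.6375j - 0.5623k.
[[-0.4452, 0.727, 0.5227], [0.6094, -0.1817, 0.7718], [0.6561, 0.6621, -0.3622]]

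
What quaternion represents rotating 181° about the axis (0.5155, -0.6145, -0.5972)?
-0.0087 + 0.5155i - 0.6145j - 0.5972k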